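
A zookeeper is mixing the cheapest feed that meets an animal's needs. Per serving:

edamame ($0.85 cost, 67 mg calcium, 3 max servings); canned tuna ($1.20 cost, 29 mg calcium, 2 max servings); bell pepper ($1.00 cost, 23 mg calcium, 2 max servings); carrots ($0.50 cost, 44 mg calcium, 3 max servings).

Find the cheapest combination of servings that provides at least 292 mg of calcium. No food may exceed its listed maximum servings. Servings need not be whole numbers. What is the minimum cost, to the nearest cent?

Cost per mg of calcium: carrots $0.0114, edamame $0.0127, canned tuna $0.0414, bell pepper $0.0435.
Take 3 servings of carrots: +132.0 mg calcium for $1.50 (total $1.50, still need 160.0 mg).
Take 2.388 servings of edamame: +160.0 mg calcium for $2.03 (total $3.53, still need 0.0 mg).
Filling from the cheapest source first is optimal under one linear minimum: $3.53.

$3.53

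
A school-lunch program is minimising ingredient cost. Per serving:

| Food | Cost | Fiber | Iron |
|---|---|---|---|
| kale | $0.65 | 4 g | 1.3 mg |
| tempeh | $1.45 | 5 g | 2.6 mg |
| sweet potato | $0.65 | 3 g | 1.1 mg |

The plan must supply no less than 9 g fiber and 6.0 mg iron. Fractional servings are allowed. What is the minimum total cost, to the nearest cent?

At the optimum either one food covers both requirements or two foods hit both targets exactly; no other combination can be cheaper.
kale only: max(9/4, 6.0/1.3) = 4.615 servings → $3.00.
tempeh only: max(9/5, 6.0/2.6) = 2.308 servings → $3.35.
sweet potato only: max(9/3, 6.0/1.1) = 5.455 servings → $3.55.
kale + tempeh: intersection lies outside the first quadrant.
kale + sweet potato: the both-tight solution has a negative serving — not a feasible corner.
tempeh + sweet potato: the both-tight solution has a negative serving — not a feasible corner.
The minimum over all feasible corners is $3.00.

$3.00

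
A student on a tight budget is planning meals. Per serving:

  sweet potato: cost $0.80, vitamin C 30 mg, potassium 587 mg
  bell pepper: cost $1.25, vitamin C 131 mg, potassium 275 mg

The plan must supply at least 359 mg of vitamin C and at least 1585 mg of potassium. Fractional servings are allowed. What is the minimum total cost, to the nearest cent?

With two linear requirements the optimum uses one or two foods; enumerate the corners.
sweet potato only: max(359/30, 1585/587) = 11.97 servings → $9.57.
bell pepper only: max(359/131, 1585/275) = 5.764 servings → $7.20.
sweet potato + bell pepper with both tight: 1.587 servings and 2.377 servings → $4.24.
So the least-cost plan costs $4.24.

$4.24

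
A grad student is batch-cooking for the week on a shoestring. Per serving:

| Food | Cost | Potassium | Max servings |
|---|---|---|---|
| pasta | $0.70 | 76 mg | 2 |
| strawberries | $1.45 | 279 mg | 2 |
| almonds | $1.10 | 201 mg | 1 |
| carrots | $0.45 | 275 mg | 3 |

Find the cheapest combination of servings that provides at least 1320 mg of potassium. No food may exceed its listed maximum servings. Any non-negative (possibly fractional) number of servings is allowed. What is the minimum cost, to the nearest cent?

Cost per mg of potassium: carrots $0.0016, strawberries $0.0052, almonds $0.0055, pasta $0.0092.
Take 3 servings of carrots: +825.0 mg potassium for $1.35 (total $1.35, still need 495.0 mg).
Take 1.774 servings of strawberries: +495.0 mg potassium for $2.57 (total $3.92, still need 0.0 mg).
Greedy by cheapest-per-mg is optimal for a single linear constraint, so the minimum cost is $3.92.

$3.92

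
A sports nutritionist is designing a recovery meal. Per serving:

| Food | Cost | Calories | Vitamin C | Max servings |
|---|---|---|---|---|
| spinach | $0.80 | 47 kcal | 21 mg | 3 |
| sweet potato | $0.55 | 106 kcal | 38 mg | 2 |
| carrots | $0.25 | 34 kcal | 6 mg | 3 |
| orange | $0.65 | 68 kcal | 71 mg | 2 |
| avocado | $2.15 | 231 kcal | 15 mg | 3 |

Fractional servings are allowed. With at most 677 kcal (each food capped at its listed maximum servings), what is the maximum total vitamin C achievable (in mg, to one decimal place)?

304.6 mg

Vitamin C per kcal: orange 1.044, spinach 0.4468, sweet potato 0.3585, carrots 0.1765, avocado 0.06494.
Take 2 servings of orange: uses 136 kcal, +142.0 mg vitamin C (running total 142.0 mg).
Take 3 servings of spinach: uses 141 kcal, +63.0 mg vitamin C (running total 205.0 mg).
Take 2 servings of sweet potato: uses 212 kcal, +76.0 mg vitamin C (running total 281.0 mg).
Take 3 servings of carrots: uses 102 kcal, +18.0 mg vitamin C (running total 299.0 mg).
Take 0.3723 servings of avocado: uses 86 kcal, +5.6 mg vitamin C (running total 304.6 mg).
Filling greedily by vitamin C-per-kcal is optimal for one linear limit, giving 304.6 mg.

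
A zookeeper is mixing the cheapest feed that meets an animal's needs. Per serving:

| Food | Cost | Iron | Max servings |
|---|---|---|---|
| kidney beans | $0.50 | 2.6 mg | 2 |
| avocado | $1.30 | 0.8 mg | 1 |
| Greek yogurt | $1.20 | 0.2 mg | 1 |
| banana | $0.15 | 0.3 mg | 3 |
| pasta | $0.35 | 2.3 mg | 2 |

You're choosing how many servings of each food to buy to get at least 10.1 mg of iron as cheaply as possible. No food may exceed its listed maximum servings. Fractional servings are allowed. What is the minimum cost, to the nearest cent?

Cost per mg of iron: pasta $0.1522, kidney beans $0.1923, banana $0.5000, avocado $1.6250, Greek yogurt $6.0000.
Take 2 servings of pasta: +4.6 mg iron for $0.70 (total $0.70, still need 5.5 mg).
Take 2 servings of kidney beans: +5.2 mg iron for $1.00 (total $1.70, still need 0.3 mg).
Take 1 serving of banana: +0.3 mg iron for $0.15 (total $1.85, still need 0.0 mg).
Greedy by cheapest-per-mg is optimal for a single linear constraint, so the minimum cost is $1.85.

$1.85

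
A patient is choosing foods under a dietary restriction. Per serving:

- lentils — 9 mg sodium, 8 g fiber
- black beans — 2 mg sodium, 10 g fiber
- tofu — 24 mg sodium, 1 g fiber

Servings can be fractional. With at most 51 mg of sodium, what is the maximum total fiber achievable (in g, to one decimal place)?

255.0 g

Fiber per mg sodium: black beans 5, lentils 0.8889, tofu 0.04167.
With no serving limits, spend the whole sodium allowance on black beans: 51 mg / 2 mg × 10 g = 255.0 g.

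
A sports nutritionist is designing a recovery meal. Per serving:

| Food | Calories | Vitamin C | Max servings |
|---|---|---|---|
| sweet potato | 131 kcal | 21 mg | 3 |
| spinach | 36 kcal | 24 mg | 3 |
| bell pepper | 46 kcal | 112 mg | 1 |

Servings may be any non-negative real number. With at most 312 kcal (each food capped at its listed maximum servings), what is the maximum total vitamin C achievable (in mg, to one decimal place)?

209.3 mg

Vitamin C per kcal: bell pepper 2.435, spinach 0.6667, sweet potato 0.1603.
Take 1 serving of bell pepper: uses 46 kcal, +112.0 mg vitamin C (running total 112.0 mg).
Take 3 servings of spinach: uses 108 kcal, +72.0 mg vitamin C (running total 184.0 mg).
Take 1.206 servings of sweet potato: uses 158 kcal, +25.3 mg vitamin C (running total 209.3 mg).
Greedy by best ratio exhausts the calories allowance optimally: 209.3 mg.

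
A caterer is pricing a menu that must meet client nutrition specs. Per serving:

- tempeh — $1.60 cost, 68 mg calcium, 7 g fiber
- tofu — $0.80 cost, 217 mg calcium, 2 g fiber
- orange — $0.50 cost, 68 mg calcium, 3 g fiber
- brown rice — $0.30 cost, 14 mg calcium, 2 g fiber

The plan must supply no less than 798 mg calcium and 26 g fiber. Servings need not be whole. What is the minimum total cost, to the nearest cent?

$4.90

The cheapest plan sits at a corner of the feasible region — with two constraints it uses at most two foods.
tempeh only: max(798/68, 26/7) = 11.74 servings → $18.78.
tofu only: max(798/217, 26/2) = 13 servings → $10.40.
orange only: max(798/68, 26/3) = 11.74 servings → $5.87.
brown rice only: max(798/14, 26/2) = 57 servings → $17.10.
tempeh + tofu with both tight: 2.926 servings and 2.761 servings → $6.89.
tempeh + orange: the both-tight solution has a negative serving — not a feasible corner.
tempeh + brown rice: intersection lies outside the first quadrant.
tofu + orange with both tight: 1.216 servings and 7.856 servings → $4.90.
tofu + brown rice with both tight: 3.034 servings and 9.966 servings → $5.42.
orange + brown rice: the both-tight solution has a negative serving — not a feasible corner.
Cheapest feasible corner: $4.90.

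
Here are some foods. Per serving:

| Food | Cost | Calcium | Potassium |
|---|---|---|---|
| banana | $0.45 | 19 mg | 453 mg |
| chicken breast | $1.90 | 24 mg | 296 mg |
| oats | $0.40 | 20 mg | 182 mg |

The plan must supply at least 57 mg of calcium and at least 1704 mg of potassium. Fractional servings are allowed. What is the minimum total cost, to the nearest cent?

$1.69

banana only: max(57/19, 1704/453) = 3.762 servings → $1.69.
chicken breast only: max(57/24, 1704/296) = 5.757 servings → $10.94.
oats only: max(57/20, 1704/182) = 9.363 servings → $3.75.
banana + chicken breast: the both-tight solution has a negative serving — not a feasible corner.
banana + oats with both targets exact would need a negative amount; discard.
chicken breast + oats with both targets exact would need a negative amount; discard.
So the least-cost plan costs $1.69.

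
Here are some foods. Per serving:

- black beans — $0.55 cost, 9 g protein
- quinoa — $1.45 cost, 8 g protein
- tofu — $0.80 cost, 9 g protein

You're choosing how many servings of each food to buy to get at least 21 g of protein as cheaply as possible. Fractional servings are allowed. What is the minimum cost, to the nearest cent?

$1.28

Cost per g of protein: black beans $0.0611, tofu $0.0889, quinoa $0.1812.
With no serving limits, use only black beans: 21 g / 9 g = 2.333 servings × $0.55 = $1.28.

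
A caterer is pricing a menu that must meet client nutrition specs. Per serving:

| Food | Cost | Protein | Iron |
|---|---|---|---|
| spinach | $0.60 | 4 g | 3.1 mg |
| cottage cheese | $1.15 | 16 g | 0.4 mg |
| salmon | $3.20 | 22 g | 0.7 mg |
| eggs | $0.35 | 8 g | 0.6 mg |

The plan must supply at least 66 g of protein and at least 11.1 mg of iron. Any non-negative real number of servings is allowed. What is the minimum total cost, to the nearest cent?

spinach only: max(66/4, 11.1/3.1) = 16.5 servings → $9.90.
cottage cheese only: max(66/16, 11.1/0.4) = 27.75 servings → $31.91.
salmon only: max(66/22, 11.1/0.7) = 15.86 servings → $50.74.
eggs only: max(66/8, 11.1/0.6) = 18.5 servings → $6.47.
spinach + cottage cheese with both tight: 3.15 servings and 3.337 servings → $5.73.
spinach + salmon with both tight: 3.028 servings and 2.45 servings → $9.66.
spinach + eggs with both tight: 2.196 servings and 7.152 servings → $3.82.
cottage cheese + salmon: intersection lies outside the first quadrant.
cottage cheese + eggs: intersection lies outside the first quadrant.
salmon + eggs: intersection lies outside the first quadrant.
The minimum over all feasible corners is $3.82.

$3.82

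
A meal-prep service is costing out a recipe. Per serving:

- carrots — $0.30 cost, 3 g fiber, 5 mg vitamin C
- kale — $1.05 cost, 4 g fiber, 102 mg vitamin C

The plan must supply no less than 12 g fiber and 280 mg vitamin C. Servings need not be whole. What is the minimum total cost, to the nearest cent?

A basic optimal solution has at most two foods positive. Try each food alone and each pair with both targets met exactly.
carrots only: max(12/3, 280/5) = 56 servings → $16.80.
kale only: max(12/4, 280/102) = 3 servings → $3.15.
carrots + kale with both tight: 0.3636 servings and 2.727 servings → $2.97.
So the least-cost plan costs $2.97.

$2.97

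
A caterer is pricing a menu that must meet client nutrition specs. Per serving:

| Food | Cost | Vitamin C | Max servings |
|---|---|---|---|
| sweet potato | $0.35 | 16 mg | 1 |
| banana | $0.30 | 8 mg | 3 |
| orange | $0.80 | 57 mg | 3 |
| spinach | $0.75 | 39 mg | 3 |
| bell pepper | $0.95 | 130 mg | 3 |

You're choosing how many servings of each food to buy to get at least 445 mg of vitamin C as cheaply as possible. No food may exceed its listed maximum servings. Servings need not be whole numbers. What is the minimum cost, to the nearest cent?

Cost per mg of vitamin C: bell pepper $0.0073, orange $0.0140, spinach $0.0192, sweet potato $0.0219, banana $0.0375.
Take 3 servings of bell pepper: +390.0 mg vitamin C for $2.85 (total $2.85, still need 55.0 mg).
Take 0.9649 servings of orange: +55.0 mg vitamin C for $0.77 (total $3.62, still need 0.0 mg).
Greedy by cheapest-per-mg is optimal for a single linear constraint, so the minimum cost is $3.62.

$3.62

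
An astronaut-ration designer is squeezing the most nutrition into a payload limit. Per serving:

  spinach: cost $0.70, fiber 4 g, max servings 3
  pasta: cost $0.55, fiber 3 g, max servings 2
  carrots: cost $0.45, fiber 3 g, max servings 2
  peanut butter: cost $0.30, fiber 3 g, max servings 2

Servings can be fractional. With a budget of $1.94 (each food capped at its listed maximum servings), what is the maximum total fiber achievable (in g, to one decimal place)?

Fiber per dollar: peanut butter 10, carrots 6.667, spinach 5.714, pasta 5.455.
Take 2 servings of peanut butter: spends $0.60, +6.0 g fiber (running total 6.0 g).
Take 2 servings of carrots: spends $0.90, +6.0 g fiber (running total 12.0 g).
Take 0.6286 servings of spinach: spends $0.44, +2.5 g fiber (running total 14.5 g).
Greedy by best ratio exhausts the cost allowance optimally: 14.5 g.

14.5 g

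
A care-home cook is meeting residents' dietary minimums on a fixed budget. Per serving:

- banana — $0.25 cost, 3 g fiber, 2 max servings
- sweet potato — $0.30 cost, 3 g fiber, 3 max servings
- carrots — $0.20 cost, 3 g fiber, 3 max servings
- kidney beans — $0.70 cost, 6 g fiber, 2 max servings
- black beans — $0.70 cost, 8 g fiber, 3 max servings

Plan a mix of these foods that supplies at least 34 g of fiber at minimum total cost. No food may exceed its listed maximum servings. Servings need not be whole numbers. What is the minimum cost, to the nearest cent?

$2.76

Cost per g of fiber: carrots $0.0667, banana $0.0833, black beans $0.0875, sweet potato $0.1000, kidney beans $0.1167.
Take 3 servings of carrots: +9.0 g fiber for $0.60 (total $0.60, still need 25.0 g).
Take 2 servings of banana: +6.0 g fiber for $0.50 (total $1.10, still need 19.0 g).
Take 2.375 servings of black beans: +19.0 g fiber for $1.66 (total $2.76, still need 0.0 g).
Greedy by cheapest-per-g is optimal for a single linear constraint, so the minimum cost is $2.76.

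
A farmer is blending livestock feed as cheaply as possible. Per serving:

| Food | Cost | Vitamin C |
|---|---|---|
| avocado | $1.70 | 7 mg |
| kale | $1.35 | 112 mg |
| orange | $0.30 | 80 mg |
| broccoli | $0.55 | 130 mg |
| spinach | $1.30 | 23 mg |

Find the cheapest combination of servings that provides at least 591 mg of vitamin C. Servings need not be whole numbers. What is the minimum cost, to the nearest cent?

Cost per mg of vitamin C: orange $0.0037, broccoli $0.0042, kale $0.0121, spinach $0.0565, avocado $0.2429.
With no serving limits, use only orange: 591 mg / 80 mg = 7.388 servings × $0.30 = $2.22.

$2.22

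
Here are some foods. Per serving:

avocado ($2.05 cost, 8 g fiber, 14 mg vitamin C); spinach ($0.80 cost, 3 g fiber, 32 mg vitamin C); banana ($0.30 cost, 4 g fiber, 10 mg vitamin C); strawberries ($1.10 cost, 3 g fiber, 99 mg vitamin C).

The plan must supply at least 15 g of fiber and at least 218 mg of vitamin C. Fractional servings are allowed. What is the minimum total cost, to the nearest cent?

$2.85

With two linear requirements the optimum uses one or two foods; enumerate the corners.
avocado only: max(15/8, 218/14) = 15.57 servings → $31.92.
spinach only: max(15/3, 218/32) = 6.812 servings → $5.45.
banana only: max(15/4, 218/10) = 21.8 servings → $6.54.
strawberries only: max(15/3, 218/99) = 5 servings → $5.50.
avocado + spinach: the both-tight solution has a negative serving — not a feasible corner.
avocado + banana with both targets exact would need a negative amount; discard.
avocado + strawberries with both tight: 1.108 servings and 2.045 servings → $4.52.
spinach + banana: the both-tight solution has a negative serving — not a feasible corner.
spinach + strawberries with both tight: 4.134 servings and 0.8657 servings → $4.26.
banana + strawberries with both tight: 2.27 servings and 1.973 servings → $2.85.
Cheapest feasible corner: $2.85.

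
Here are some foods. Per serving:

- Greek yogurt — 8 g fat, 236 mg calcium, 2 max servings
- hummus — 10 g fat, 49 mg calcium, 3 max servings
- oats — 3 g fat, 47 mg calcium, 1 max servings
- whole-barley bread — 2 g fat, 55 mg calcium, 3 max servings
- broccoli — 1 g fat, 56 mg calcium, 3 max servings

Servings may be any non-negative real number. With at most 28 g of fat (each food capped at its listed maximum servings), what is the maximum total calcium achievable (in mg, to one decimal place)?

Calcium per g fat: broccoli 56, Greek yogurt 29.5, whole-barley bread 27.5, oats 15.67, hummus 4.9.
Take 3 servings of broccoli: uses 3 g fat, +168.0 mg calcium (running total 168.0 mg).
Take 2 servings of Greek yogurt: uses 16 g fat, +472.0 mg calcium (running total 640.0 mg).
Take 3 servings of whole-barley bread: uses 6 g fat, +165.0 mg calcium (running total 805.0 mg).
Take 1 serving of oats: uses 3 g fat, +47.0 mg calcium (running total 852.0 mg).
Filling greedily by calcium-per-g fat is optimal for one linear limit, giving 852.0 mg.

852.0 mg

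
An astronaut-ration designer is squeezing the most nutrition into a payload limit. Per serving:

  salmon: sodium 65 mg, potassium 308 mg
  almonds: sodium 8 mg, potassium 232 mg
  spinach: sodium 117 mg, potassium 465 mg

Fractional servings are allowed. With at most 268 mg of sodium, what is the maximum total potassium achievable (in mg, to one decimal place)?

Potassium per mg sodium: almonds 29, salmon 4.738, spinach 3.974.
With no serving limits, spend the whole sodium allowance on almonds: 268 mg / 8 mg × 232 mg = 7772.0 mg.

7772.0 mg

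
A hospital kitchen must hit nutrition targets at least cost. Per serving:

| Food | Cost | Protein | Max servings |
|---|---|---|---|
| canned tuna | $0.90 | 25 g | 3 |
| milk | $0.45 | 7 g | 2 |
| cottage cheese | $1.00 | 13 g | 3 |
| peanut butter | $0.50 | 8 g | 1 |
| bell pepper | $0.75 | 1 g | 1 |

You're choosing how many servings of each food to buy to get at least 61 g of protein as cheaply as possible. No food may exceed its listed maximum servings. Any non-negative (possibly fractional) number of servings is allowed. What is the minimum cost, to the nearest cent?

Cost per g of protein: canned tuna $0.0360, peanut butter $0.0625, milk $0.0643, cottage cheese $0.0769, bell pepper $0.7500.
Take 2.44 servings of canned tuna: +61.0 g protein for $2.20 (total $2.20, still need 0.0 g).
Greedy by cheapest-per-g is optimal for a single linear constraint, so the minimum cost is $2.20.

$2.20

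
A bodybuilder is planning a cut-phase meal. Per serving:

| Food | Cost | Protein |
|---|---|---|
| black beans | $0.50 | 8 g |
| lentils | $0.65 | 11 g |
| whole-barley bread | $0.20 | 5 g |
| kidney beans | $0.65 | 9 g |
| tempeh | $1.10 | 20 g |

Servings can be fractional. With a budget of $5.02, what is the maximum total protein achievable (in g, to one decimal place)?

Protein per dollar: whole-barley bread 25, tempeh 18.18, lentils 16.92, black beans 16, kidney beans 13.85.
With no serving limits, spend the whole cost allowance on whole-barley bread: $5.02 / $0.20 × 5 g = 125.5 g.

125.5 g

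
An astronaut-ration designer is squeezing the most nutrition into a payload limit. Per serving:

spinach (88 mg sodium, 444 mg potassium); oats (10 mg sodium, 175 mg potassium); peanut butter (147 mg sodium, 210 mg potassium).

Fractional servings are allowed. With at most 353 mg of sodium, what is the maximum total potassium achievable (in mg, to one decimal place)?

6177.5 mg

Potassium per mg sodium: oats 17.5, spinach 5.045, peanut butter 1.429.
With no serving limits, spend the whole sodium allowance on oats: 353 mg / 10 mg × 175 mg = 6177.5 mg.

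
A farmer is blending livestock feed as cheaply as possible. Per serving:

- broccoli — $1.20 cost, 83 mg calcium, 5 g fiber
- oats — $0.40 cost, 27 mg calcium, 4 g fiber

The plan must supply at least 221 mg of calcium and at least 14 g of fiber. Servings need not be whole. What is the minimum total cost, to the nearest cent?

$3.20

broccoli only: max(221/83, 14/5) = 2.8 servings → $3.36.
oats only: max(221/27, 14/4) = 8.185 servings → $3.27.
broccoli + oats with both tight: 2.569 servings and 0.2893 servings → $3.20.
So the least-cost plan costs $3.20.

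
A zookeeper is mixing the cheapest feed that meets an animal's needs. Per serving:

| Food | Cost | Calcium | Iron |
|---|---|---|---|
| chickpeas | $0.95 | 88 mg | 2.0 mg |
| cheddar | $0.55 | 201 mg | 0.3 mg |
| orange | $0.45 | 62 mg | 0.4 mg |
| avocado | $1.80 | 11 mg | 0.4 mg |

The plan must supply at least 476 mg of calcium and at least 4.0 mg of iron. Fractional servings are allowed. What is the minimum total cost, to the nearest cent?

$2.55

Minimising a linear cost over {calcium ≥ 476, iron ≥ 4.0, servings ≥ 0} — the optimum is at a vertex, using one or two foods.
chickpeas only: max(476/88, 4.0/2.0) = 5.409 servings → $5.14.
cheddar only: max(476/201, 4.0/0.3) = 13.33 servings → $7.33.
orange only: max(476/62, 4.0/0.4) = 10 servings → $4.50.
avocado only: max(476/11, 4.0/0.4) = 43.27 servings → $77.89.
chickpeas + cheddar with both tight: 1.76 servings and 1.597 servings → $2.55.
chickpeas + orange with both tight: 0.6486 servings and 6.757 servings → $3.66.
chickpeas + avocado: the both-tight solution has a negative serving — not a feasible corner.
cheddar + orange: the both-tight solution has a negative serving — not a feasible corner.
cheddar + avocado with both tight: 1.899 servings and 8.576 servings → $16.48.
orange + avocado with both tight: 7.176 servings and 2.824 servings → $8.31.
Cheapest feasible corner: $2.55.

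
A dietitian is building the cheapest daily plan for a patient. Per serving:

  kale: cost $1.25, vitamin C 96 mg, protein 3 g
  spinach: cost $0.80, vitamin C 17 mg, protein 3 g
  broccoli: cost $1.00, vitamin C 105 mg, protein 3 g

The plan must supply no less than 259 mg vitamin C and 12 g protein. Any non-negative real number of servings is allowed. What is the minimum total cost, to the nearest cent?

At the optimum either one food covers both requirements or two foods hit both targets exactly; no other combination can be cheaper.
kale only: max(259/96, 12/3) = 4 servings → $5.00.
spinach only: max(259/17, 12/3) = 15.24 servings → $12.19.
broccoli only: max(259/105, 12/3) = 4 servings → $4.00.
kale + spinach with both tight: 2.418 servings and 1.582 servings → $4.29.
kale + broccoli: intersection lies outside the first quadrant.
spinach + broccoli with both tight: 1.83 servings and 2.17 servings → $3.63.
So the least-cost plan costs $3.63.

$3.63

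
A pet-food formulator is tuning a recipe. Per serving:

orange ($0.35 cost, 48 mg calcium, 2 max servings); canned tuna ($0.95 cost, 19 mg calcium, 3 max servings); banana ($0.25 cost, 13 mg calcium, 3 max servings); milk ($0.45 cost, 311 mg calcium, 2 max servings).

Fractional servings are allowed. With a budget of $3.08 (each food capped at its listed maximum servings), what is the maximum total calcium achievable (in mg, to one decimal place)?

771.6 mg

Calcium per dollar: milk 691.1, orange 137.1, banana 52, canned tuna 20.
Take 2 servings of milk: spends $0.90, +622.0 mg calcium (running total 622.0 mg).
Take 2 servings of orange: spends $0.70, +96.0 mg calcium (running total 718.0 mg).
Take 3 servings of banana: spends $0.75, +39.0 mg calcium (running total 757.0 mg).
Take 0.7684 servings of canned tuna: spends $0.73, +14.6 mg calcium (running total 771.6 mg).
Greedy by best ratio exhausts the cost allowance optimally: 771.6 mg.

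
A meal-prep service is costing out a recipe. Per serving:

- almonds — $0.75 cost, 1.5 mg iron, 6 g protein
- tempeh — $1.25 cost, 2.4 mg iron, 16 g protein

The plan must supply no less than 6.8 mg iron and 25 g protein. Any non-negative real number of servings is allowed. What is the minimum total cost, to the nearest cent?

almonds only: max(6.8/1.5, 25/6) = 4.533 servings → $3.40.
tempeh only: max(6.8/2.4, 25/16) = 2.833 servings → $3.54.
almonds + tempeh: the both-tight solution has a negative serving — not a feasible corner.
So the least-cost plan costs $3.40.

$3.40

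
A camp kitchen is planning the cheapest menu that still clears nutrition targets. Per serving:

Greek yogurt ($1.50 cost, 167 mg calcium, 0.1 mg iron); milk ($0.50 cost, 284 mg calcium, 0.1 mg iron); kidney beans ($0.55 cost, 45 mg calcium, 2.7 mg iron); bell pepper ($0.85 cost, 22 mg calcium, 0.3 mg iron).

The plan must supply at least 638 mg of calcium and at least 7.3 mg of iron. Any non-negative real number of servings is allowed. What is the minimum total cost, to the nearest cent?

Greek yogurt only: max(638/167, 7.3/0.1) = 73 servings → $109.50.
milk only: max(638/284, 7.3/0.1) = 73 servings → $36.50.
kidney beans only: max(638/45, 7.3/2.7) = 14.18 servings → $7.80.
bell pepper only: max(638/22, 7.3/0.3) = 29 servings → $24.65.
Greek yogurt + milk with both targets exact would need a negative amount; discard.
Greek yogurt + kidney beans with both tight: 3.123 servings and 2.588 servings → $6.11.
Greek yogurt + bell pepper with both tight: 0.643 servings and 24.12 servings → $21.47.
milk + kidney beans with both tight: 1.829 servings and 2.636 servings → $2.36.
milk + bell pepper with both tight: 0.3711 servings and 24.21 servings → $20.76.
kidney beans + bell pepper with both targets exact would need a negative amount; discard.
So the least-cost plan costs $2.36.

$2.36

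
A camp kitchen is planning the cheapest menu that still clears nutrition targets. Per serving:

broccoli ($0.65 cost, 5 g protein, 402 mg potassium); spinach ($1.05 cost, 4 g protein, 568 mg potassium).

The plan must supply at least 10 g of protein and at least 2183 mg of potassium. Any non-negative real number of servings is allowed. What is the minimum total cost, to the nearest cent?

broccoli only: max(10/5, 2183/402) = 5.43 servings → $3.53.
spinach only: max(10/4, 2183/568) = 3.843 servings → $4.04.
broccoli + spinach: intersection lies outside the first quadrant.
So the least-cost plan costs $3.53.

$3.53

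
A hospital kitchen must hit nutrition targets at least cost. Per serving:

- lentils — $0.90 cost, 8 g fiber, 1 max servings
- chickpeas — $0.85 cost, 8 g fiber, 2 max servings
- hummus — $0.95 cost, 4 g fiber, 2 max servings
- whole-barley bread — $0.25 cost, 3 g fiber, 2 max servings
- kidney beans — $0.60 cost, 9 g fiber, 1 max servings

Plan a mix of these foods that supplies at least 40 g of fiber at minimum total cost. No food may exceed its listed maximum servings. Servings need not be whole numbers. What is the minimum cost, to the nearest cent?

Cost per g of fiber: kidney beans $0.0667, whole-barley bread $0.0833, chickpeas $0.1062, lentils $0.1125, hummus $0.2375.
Take 1 serving of kidney beans: +9.0 g fiber for $0.60 (total $0.60, still need 31.0 g).
Take 2 servings of whole-barley bread: +6.0 g fiber for $0.50 (total $1.10, still need 25.0 g).
Take 2 servings of chickpeas: +16.0 g fiber for $1.70 (total $2.80, still need 9.0 g).
Take 1 serving of lentils: +8.0 g fiber for $0.90 (total $3.70, still need 1.0 g).
Take 0.25 servings of hummus: +1.0 g fiber for $0.24 (total $3.94, still need 0.0 g).
Greedy by cheapest-per-g is optimal for a single linear constraint, so the minimum cost is $3.94.

$3.94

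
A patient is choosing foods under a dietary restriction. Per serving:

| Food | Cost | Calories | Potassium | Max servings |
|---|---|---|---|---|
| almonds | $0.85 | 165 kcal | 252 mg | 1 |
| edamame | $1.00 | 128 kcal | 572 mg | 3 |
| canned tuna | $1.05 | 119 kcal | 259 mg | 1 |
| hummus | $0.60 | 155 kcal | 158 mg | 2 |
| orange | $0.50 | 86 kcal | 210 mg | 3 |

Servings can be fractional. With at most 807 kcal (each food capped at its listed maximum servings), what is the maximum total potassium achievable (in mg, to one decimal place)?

2675.3 mg

Potassium per kcal: edamame 4.469, orange 2.442, canned tuna 2.176, almonds 1.527, hummus 1.019.
Take 3 servings of edamame: uses 384 kcal, +1716.0 mg potassium (running total 1716.0 mg).
Take 3 servings of orange: uses 258 kcal, +630.0 mg potassium (running total 2346.0 mg).
Take 1 serving of canned tuna: uses 119 kcal, +259.0 mg potassium (running total 2605.0 mg).
Take 0.2788 servings of almonds: uses 46 kcal, +70.3 mg potassium (running total 2675.3 mg).
Greedy by best ratio exhausts the calories allowance optimally: 2675.3 mg.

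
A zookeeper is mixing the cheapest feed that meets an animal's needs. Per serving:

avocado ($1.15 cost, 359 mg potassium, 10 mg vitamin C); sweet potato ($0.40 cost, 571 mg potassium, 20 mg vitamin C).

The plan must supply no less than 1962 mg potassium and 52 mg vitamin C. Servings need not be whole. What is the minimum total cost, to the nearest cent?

$1.37

For a min-cost LP with two ≥-constraints, a basic feasible solution has at most two positive variables.
avocado only: max(1962/359, 52/10) = 5.465 servings → $6.28.
sweet potato only: max(1962/571, 52/20) = 3.436 servings → $1.37.
avocado + sweet potato: the both-tight solution has a negative serving — not a feasible corner.
Cheapest feasible corner: $1.37.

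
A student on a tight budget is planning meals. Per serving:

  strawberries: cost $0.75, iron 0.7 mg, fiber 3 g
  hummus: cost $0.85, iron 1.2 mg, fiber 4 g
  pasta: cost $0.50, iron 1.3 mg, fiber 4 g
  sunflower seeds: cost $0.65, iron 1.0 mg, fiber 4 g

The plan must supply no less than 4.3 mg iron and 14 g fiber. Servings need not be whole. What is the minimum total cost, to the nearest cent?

With two linear requirements the optimum uses one or two foods; enumerate the corners.
strawberries only: max(4.3/0.7, 14/3) = 6.143 servings → $4.61.
hummus only: max(4.3/1.2, 14/4) = 3.583 servings → $3.05.
pasta only: max(4.3/1.3, 14/4) = 3.5 servings → $1.75.
sunflower seeds only: max(4.3/1.0, 14/4) = 4.3 servings → $2.79.
strawberries + hummus: intersection lies outside the first quadrant.
strawberries + pasta with both tight: 0.9091 servings and 2.818 servings → $2.09.
strawberries + sunflower seeds: the both-tight solution has a negative serving — not a feasible corner.
hummus + pasta with both tight: 2.5 servings and 1 serving → $2.62.
hummus + sunflower seeds: intersection lies outside the first quadrant.
pasta + sunflower seeds with both tight: 2.667 servings and 0.8333 servings → $1.88.
So the least-cost plan costs $1.75.

$1.75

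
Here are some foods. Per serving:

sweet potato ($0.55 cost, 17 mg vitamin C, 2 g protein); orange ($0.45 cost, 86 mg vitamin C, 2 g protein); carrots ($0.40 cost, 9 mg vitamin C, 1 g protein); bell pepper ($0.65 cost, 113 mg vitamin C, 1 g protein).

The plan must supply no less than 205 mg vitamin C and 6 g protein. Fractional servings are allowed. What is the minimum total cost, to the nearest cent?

sweet potato only: max(205/17, 6/2) = 12.06 servings → $6.63.
orange only: max(205/86, 6/2) = 3 servings → $1.35.
carrots only: max(205/9, 6/1) = 22.78 servings → $9.11.
bell pepper only: max(205/113, 6/1) = 6 servings → $3.90.
sweet potato + orange with both tight: 0.7681 servings and 2.232 servings → $1.43.
sweet potato + carrots: the both-tight solution has a negative serving — not a feasible corner.
sweet potato + bell pepper with both tight: 2.263 servings and 1.474 servings → $2.20.
orange + carrots with both tight: 2.221 servings and 1.559 servings → $1.62.
orange + bell pepper: intersection lies outside the first quadrant.
carrots + bell pepper with both tight: 4.548 servings and 1.452 servings → $2.76.
So the least-cost plan costs $1.35.

$1.35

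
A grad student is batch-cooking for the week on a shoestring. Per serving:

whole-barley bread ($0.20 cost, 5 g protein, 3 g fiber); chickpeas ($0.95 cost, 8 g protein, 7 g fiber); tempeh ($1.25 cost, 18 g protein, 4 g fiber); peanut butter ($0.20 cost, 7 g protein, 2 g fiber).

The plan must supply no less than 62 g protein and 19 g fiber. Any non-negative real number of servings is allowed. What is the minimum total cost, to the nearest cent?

Check every corner: each single food scaled to meet both minima, and each pair solved so both constraints bind.
whole-barley bread only: max(62/5, 19/3) = 12.4 servings → $2.48.
chickpeas only: max(62/8, 19/7) = 7.75 servings → $7.36.
tempeh only: max(62/18, 19/4) = 4.75 servings → $5.94.
peanut butter only: max(62/7, 19/2) = 9.5 servings → $1.90.
whole-barley bread + chickpeas: the both-tight solution has a negative serving — not a feasible corner.
whole-barley bread + tempeh with both tight: 2.765 servings and 2.676 servings → $3.90.
whole-barley bread + peanut butter with both tight: 0.8182 servings and 8.273 servings → $1.82.
chickpeas + tempeh with both tight: 1 serving and 3 servings → $4.70.
chickpeas + peanut butter with both tight: 0.2727 servings and 8.545 servings → $1.97.
tempeh + peanut butter with both targets exact would need a negative amount; discard.
The minimum over all feasible corners is $1.82.

$1.82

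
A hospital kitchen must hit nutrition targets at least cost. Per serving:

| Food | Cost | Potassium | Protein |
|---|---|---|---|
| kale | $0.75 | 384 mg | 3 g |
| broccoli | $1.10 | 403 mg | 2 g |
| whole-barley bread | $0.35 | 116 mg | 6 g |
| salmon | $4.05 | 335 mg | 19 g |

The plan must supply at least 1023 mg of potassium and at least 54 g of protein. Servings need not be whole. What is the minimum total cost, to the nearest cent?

$3.15

Compare the cost at each extreme point of the feasible region.
kale only: max(1023/384, 54/3) = 18 servings → $13.50.
broccoli only: max(1023/403, 54/2) = 27 servings → $29.70.
whole-barley bread only: max(1023/116, 54/6) = 9 servings → $3.15.
salmon only: max(1023/335, 54/19) = 3.054 servings → $12.37.
kale + broccoli: the both-tight solution has a negative serving — not a feasible corner.
kale + whole-barley bread with both targets exact would need a negative amount; discard.
kale + salmon with both tight: 0.2141 servings and 2.808 servings → $11.53.
broccoli + whole-barley bread: intersection lies outside the first quadrant.
broccoli + salmon with both tight: 0.1928 servings and 2.822 servings → $11.64.
whole-barley bread + salmon with both tight: 6.943 servings and 0.6495 servings → $5.06.
So the least-cost plan costs $3.15.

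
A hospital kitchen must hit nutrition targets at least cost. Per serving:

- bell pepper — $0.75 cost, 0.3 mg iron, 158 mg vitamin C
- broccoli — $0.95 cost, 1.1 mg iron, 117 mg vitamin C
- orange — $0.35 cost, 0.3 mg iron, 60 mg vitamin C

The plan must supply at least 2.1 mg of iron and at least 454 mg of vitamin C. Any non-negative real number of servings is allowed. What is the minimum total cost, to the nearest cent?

An LP optimum is at a vertex; with two nutrient constraints at most two foods are used. Check each candidate.
bell pepper only: max(2.1/0.3, 454/158) = 7 servings → $5.25.
broccoli only: max(2.1/1.1, 454/117) = 3.88 servings → $3.69.
orange only: max(2.1/0.3, 454/60) = 7.567 servings → $2.65.
bell pepper + broccoli with both tight: 1.829 servings and 1.41 servings → $2.71.
bell pepper + orange with both tight: 0.3469 servings and 6.653 servings → $2.59.
broccoli + orange: intersection lies outside the first quadrant.
The minimum over all feasible corners is $2.59.

$2.59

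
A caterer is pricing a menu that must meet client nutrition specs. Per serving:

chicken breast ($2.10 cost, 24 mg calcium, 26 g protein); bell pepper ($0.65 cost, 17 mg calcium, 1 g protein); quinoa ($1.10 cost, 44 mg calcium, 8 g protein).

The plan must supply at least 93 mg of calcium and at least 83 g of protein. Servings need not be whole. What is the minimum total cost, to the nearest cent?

Check every corner: each single food scaled to meet both minima, and each pair solved so both constraints bind.
chicken breast only: max(93/24, 83/26) = 3.875 servings → $8.14.
bell pepper only: max(93/17, 83/1) = 83 servings → $53.95.
quinoa only: max(93/44, 83/8) = 10.38 servings → $11.41.
chicken breast + bell pepper with both tight: 3.153 servings and 1.019 servings → $7.28.
chicken breast + quinoa with both tight: 3.055 servings and 0.4475 servings → $6.91.
bell pepper + quinoa: the both-tight solution has a negative serving — not a feasible corner.
The minimum over all feasible corners is $6.91.

$6.91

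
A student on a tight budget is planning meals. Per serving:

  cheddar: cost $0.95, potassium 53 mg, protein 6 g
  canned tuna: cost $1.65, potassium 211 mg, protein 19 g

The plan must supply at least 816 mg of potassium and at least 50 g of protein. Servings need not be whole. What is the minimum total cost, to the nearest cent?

$6.38

Check every corner: each single food scaled to meet both minima, and each pair solved so both constraints bind.
cheddar only: max(816/53, 50/6) = 15.4 servings → $14.63.
canned tuna only: max(816/211, 50/19) = 3.867 servings → $6.38.
cheddar + canned tuna: intersection lies outside the first quadrant.
So the least-cost plan costs $6.38.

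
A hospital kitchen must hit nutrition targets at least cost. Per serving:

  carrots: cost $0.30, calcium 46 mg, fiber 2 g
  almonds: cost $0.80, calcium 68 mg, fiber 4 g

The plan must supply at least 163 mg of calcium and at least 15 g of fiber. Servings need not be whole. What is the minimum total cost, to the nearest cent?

$2.25

With two linear requirements the optimum uses one or two foods; enumerate the corners.
carrots only: max(163/46, 15/2) = 7.5 servings → $2.25.
almonds only: max(163/68, 15/4) = 3.75 servings → $3.00.
carrots + almonds: the both-tight solution has a negative serving — not a feasible corner.
So the least-cost plan costs $2.25.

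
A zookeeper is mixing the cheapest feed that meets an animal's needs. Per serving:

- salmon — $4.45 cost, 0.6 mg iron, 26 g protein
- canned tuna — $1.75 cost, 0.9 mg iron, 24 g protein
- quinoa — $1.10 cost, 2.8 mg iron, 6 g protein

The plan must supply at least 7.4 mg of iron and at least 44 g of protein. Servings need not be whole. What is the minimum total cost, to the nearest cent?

Two binding constraints pin down two serving amounts, so the optimal mix uses at most two foods. The candidates are each food alone (scaled to the tighter of iron/protein) and each pair with both constraints tight.
salmon only: max(7.4/0.6, 44/26) = 12.33 servings → $54.88.
canned tuna only: max(7.4/0.9, 44/24) = 8.222 servings → $14.39.
quinoa only: max(7.4/2.8, 44/6) = 7.333 servings → $8.07.
salmon + canned tuna: the both-tight solution has a negative serving — not a feasible corner.
salmon + quinoa with both tight: 1.139 servings and 2.399 servings → $7.71.
canned tuna + quinoa with both tight: 1.275 servings and 2.233 servings → $4.69.
So the least-cost plan costs $4.69.

$4.69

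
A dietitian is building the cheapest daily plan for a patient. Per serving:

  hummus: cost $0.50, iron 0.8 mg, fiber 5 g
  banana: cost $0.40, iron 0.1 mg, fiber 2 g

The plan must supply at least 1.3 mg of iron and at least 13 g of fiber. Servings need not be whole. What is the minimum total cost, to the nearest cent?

$1.30

With two linear requirements the optimum uses one or two foods; enumerate the corners.
hummus only: max(1.3/0.8, 13/5) = 2.6 servings → $1.30.
banana only: max(1.3/0.1, 13/2) = 13 servings → $5.20.
hummus + banana with both tight: 1.182 servings and 3.545 servings → $2.01.
So the least-cost plan costs $1.30.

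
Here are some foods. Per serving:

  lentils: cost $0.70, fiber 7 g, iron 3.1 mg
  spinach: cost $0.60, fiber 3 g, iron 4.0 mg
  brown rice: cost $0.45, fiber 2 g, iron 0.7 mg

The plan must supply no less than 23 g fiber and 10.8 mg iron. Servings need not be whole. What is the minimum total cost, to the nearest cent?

Minimising a linear cost over {fiber ≥ 23, iron ≥ 10.8, servings ≥ 0} — the optimum is at a vertex, using one or two foods.
lentils only: max(23/7, 10.8/3.1) = 3.484 servings → $2.44.
spinach only: max(23/3, 10.8/4.0) = 7.667 servings → $4.60.
brown rice only: max(23/2, 10.8/0.7) = 15.43 servings → $6.94.
lentils + spinach with both tight: 3.187 servings and 0.2299 servings → $2.37.
lentils + brown rice: intersection lies outside the first quadrant.
spinach + brown rice with both tight: 0.9322 servings and 10.1 servings → $5.11.
The minimum over all feasible corners is $2.37.

$2.37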